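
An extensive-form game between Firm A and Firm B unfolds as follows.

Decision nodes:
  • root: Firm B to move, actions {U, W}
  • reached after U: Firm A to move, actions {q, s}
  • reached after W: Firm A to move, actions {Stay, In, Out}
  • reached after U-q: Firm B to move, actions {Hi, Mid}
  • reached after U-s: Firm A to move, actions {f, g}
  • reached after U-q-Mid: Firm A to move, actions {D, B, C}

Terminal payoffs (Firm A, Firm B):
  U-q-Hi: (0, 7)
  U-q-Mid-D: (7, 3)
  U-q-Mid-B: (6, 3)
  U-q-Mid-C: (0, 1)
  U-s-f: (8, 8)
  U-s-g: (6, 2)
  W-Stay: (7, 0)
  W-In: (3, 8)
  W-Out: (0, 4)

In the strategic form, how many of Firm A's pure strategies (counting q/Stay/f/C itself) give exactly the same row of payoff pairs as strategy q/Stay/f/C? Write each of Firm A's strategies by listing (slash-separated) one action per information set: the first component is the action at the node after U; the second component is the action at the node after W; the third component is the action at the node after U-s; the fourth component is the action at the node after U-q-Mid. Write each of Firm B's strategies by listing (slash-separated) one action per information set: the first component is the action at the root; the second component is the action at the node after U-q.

Row for q/Stay/f/C (columns U/Hi, U/Mid, W/Hi, W/Mid): (0,7) (0,1) (7,0) (7,0).
Under q/Stay/f/C, Firm A's choice at the node after U-s can never be reached regardless of what Firm B does, so varying those choices leaves every outcome unchanged.
Holding the reachable choices fixed and varying the unreachable one freely already gives 2 equivalent strategies.
No other strategy reproduces this row, so those 2 are the full class: q/Stay/f/C, q/Stay/g/C.

2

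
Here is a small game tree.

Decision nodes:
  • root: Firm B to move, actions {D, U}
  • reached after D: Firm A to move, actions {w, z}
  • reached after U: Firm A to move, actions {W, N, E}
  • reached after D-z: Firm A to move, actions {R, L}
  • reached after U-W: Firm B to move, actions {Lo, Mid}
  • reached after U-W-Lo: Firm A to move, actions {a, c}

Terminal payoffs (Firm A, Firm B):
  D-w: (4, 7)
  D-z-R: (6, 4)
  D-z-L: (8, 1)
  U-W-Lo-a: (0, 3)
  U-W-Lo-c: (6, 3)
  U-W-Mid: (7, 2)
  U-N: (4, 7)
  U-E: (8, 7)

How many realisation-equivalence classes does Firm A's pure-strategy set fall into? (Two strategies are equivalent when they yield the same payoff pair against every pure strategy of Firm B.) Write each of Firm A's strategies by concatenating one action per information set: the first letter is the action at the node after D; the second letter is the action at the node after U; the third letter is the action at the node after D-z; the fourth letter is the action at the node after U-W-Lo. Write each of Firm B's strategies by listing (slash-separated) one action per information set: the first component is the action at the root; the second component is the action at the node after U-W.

Firm A has 24 pure strategies: wWRa, wWRc, wWLa, wWLc, wNRa, wNRc, wNLa, wNLc, wERa, wERc, wELa, wELc, zWRa, zWRc, zWLa, zWLc, zNRa, zNRc, zNLa, zNLc, zERa, zERc, zELa, zELc. Columns: D/Lo, D/Mid, U/Lo, U/Mid.
{wWRa, wWLa} → row (4,7) (4,7) (0,3) (7,2)
{wWRc, wWLc} → row (4,7) (4,7) (6,3) (7,2)
{wNRa, wNRc, wNLa, wNLc} → row (4,7) (4,7) (4,7) (4,7)
{wERa, wERc, wELa, wELc} → row (4,7) (4,7) (8,7) (8,7)
{zWRa} → row (6,4) (6,4) (0,3) (7,2)
{zWRc} → row (6,4) (6,4) (6,3) (7,2)
{zWLa} → row (8,1) (8,1) (0,3) (7,2)
{zWLc} → row (8,1) (8,1) (6,3) (7,2)
{zNRa, zNRc} → row (6,4) (6,4) (4,7) (4,7)
{zNLa, zNLc} → row (8,1) (8,1) (4,7) (4,7)
{zERa, zERc} → row (6,4) (6,4) (8,7) (8,7)
{zELa, zELc} → row (8,1) (8,1) (8,7) (8,7)
That's 12 distinct rows out of 24 strategies.

12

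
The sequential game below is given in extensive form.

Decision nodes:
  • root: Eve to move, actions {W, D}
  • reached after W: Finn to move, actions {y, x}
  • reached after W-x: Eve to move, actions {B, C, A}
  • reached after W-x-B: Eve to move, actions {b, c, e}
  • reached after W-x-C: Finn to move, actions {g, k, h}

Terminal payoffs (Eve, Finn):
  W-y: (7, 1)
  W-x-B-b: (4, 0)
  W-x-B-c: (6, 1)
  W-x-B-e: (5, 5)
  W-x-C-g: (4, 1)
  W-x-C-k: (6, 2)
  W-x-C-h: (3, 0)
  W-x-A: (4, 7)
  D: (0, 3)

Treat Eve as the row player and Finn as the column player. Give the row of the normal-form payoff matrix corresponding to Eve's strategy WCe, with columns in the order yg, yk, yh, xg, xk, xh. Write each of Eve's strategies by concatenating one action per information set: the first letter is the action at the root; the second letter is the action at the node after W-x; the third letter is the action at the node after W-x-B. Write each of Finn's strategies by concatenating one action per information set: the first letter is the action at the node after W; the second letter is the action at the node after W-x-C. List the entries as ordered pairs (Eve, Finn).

(7,1) (7,1) (7,1) (4,1) (6,2) (3,0)

vs yg: Eve plays W → Finn plays y at [W] → (7, 1)
vs yk: Eve plays W → Finn plays y at [W] → (7, 1)
vs yh: Eve plays W → Finn plays y at [W] → (7, 1)
vs xg: Eve plays W → Finn plays x at [W] → Eve plays C at [W-x] → Finn plays g at [W-x-C] → (4, 1)
vs xk: Eve plays W → Finn plays x at [W] → Eve plays C at [W-x] → Finn plays k at [W-x-C] → (6, 2)
vs xh: Eve plays W → Finn plays x at [W] → Eve plays C at [W-x] → Finn plays h at [W-x-C] → (3, 0)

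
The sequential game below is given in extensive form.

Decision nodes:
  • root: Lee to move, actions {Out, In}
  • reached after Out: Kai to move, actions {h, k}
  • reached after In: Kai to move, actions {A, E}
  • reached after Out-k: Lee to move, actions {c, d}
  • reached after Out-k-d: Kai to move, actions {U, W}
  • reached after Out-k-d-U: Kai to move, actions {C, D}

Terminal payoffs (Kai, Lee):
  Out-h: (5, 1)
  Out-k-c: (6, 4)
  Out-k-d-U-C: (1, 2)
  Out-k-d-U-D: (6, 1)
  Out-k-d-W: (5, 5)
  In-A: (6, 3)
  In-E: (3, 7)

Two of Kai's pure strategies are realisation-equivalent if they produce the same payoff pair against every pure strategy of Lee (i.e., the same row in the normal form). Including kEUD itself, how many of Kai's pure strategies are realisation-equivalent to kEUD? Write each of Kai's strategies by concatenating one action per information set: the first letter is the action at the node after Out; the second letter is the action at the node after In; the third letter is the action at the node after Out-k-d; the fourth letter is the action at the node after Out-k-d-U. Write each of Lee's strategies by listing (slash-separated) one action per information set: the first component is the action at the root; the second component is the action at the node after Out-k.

Row for kEUD (columns Out/c, Out/d, In/c, In/d): (6,4) (6,1) (3,7) (3,7).
Every one of Kai's information sets is on the play path for some reply by Lee when Kai follows kEUD.
Changing the action at any of them therefore changes at least one column, so only kEUD itself gives this row.

1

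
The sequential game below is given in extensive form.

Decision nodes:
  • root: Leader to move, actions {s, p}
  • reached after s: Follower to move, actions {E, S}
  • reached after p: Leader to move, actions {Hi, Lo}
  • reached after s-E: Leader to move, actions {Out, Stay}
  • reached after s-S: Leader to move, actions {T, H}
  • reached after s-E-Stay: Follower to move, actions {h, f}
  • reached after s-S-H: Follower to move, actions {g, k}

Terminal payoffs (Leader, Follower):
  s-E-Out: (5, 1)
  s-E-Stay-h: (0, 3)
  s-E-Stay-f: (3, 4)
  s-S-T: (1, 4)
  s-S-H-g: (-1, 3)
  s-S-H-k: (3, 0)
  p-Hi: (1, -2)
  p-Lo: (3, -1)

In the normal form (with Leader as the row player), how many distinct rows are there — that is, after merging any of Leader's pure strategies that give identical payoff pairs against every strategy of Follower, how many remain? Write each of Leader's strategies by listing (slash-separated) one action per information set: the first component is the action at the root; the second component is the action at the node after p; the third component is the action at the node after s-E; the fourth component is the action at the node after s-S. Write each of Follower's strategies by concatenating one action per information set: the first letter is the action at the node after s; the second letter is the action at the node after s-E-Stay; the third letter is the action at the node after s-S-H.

6

Leader has 16 pure strategies: s/Hi/Out/T, s/Hi/Out/H, s/Hi/Stay/T, s/Hi/Stay/H, s/Lo/Out/T, s/Lo/Out/H, s/Lo/Stay/T, s/Lo/Stay/H, p/Hi/Out/T, p/Hi/Out/H, p/Hi/Stay/T, p/Hi/Stay/H, p/Lo/Out/T, p/Lo/Out/H, p/Lo/Stay/T, p/Lo/Stay/H. Columns: Ehg, Ehk, Efg, Efk, Shg, Shk, Sfg, Sfk.
{s/Hi/Out/T, s/Lo/Out/T} → row (5,1) (5,1) (5,1) (5,1) (1,4) (1,4) (1,4) (1,4)
{s/Hi/Out/H, s/Lo/Out/H} → row (5,1) (5,1) (5,1) (5,1) (-1,3) (3,0) (-1,3) (3,0)
{s/Hi/Stay/T, s/Lo/Stay/T} → row (0,3) (0,3) (3,4) (3,4) (1,4) (1,4) (1,4) (1,4)
{s/Hi/Stay/H, s/Lo/Stay/H} → row (0,3) (0,3) (3,4) (3,4) (-1,3) (3,0) (-1,3) (3,0)
{p/Hi/Out/T, p/Hi/Out/H, p/Hi/Stay/T, p/Hi/Stay/H} → row (1,-2) (1,-2) (1,-2) (1,-2) (1,-2) (1,-2) (1,-2) (1,-2)
{p/Lo/Out/T, p/Lo/Out/H, p/Lo/Stay/T, p/Lo/Stay/H} → row (3,-1) (3,-1) (3,-1) (3,-1) (3,-1) (3,-1) (3,-1) (3,-1)
That's 6 distinct rows out of 16 strategies.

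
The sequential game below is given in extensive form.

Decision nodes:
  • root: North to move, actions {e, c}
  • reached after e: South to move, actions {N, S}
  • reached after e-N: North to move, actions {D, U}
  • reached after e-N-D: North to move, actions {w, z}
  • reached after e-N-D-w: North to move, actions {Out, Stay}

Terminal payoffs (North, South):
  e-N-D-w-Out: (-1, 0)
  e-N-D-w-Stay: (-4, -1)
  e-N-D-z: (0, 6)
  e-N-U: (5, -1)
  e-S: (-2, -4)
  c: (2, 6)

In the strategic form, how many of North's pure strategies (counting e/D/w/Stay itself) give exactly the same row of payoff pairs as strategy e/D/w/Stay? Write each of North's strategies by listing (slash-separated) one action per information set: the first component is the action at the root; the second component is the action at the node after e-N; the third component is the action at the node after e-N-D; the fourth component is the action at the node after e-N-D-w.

Row for e/D/w/Stay (columns N, S): (-4,-1) (-2,-4).
Every one of North's information sets is on the play path for some reply by South when North follows e/D/w/Stay.
Changing the action at any of them therefore changes at least one column, so only e/D/w/Stay itself gives this row.

1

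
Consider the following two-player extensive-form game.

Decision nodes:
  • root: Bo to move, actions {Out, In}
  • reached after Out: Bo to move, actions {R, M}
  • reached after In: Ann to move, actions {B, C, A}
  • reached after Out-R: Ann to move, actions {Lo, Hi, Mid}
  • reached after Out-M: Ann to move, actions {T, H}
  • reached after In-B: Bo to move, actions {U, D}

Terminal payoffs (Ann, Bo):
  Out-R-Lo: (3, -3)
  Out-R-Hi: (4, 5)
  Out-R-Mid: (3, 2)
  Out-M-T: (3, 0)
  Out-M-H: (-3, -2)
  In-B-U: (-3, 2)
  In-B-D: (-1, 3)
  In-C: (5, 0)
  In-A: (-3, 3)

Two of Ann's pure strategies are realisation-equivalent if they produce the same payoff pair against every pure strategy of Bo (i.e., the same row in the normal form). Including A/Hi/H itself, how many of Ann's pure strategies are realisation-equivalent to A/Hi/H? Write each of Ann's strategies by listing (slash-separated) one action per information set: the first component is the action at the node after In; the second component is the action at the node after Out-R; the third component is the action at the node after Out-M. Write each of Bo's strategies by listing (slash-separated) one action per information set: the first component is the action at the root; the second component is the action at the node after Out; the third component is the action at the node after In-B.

1

Row for A/Hi/H (columns Out/R/U, Out/R/D, Out/M/U, Out/M/D, In/R/U, In/R/D, In/M/U, In/M/D): (4,5) (4,5) (-3,-2) (-3,-2) (-3,3) (-3,3) (-3,3) (-3,3).
Every one of Ann's information sets is on the play path for some reply by Bo when Ann follows A/Hi/H.
Changing the action at any of them therefore changes at least one column, so only A/Hi/H itself gives this row.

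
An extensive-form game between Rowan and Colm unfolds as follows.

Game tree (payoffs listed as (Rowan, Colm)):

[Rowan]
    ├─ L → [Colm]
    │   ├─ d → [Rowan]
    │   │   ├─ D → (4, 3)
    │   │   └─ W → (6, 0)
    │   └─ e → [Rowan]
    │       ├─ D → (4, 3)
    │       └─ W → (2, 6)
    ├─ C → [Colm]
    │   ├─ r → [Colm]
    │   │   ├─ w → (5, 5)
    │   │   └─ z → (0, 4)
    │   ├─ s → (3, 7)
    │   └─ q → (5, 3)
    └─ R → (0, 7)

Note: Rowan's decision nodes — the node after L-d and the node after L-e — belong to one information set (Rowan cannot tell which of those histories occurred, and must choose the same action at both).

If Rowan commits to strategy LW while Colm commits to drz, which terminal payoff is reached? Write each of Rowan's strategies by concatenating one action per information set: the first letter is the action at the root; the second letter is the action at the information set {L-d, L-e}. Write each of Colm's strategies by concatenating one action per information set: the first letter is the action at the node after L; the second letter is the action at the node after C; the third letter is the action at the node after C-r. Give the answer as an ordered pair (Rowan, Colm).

(6, 0)

Trace the play path from the root:
  Rowan plays L
  Colm plays d at [L]
  Rowan plays W at [L-d]
→ terminal payoff (6, 0).
(Colm's choice at the node after C is never reached on this path, so it doesn't affect the outcome.)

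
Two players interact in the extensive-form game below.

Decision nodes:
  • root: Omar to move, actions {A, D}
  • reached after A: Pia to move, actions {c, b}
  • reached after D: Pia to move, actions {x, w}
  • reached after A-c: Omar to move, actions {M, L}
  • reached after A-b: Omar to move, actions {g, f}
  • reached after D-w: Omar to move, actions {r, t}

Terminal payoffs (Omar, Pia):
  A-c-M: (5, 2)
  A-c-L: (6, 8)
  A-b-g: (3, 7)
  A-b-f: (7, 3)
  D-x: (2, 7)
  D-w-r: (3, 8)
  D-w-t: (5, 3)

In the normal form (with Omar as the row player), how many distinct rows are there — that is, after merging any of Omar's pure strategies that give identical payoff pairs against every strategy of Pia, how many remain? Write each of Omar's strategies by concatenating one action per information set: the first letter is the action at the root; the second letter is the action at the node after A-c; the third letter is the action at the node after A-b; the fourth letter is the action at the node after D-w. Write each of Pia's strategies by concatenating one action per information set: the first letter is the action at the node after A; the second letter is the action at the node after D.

Omar has 16 pure strategies: AMgr, AMgt, AMfr, AMft, ALgr, ALgt, ALfr, ALft, DMgr, DMgt, DMfr, DMft, DLgr, DLgt, DLfr, DLft. Columns: cx, cw, bx, bw.
{AMgr, AMgt} → row (5,2) (5,2) (3,7) (3,7)
{AMfr, AMft} → row (5,2) (5,2) (7,3) (7,3)
{ALgr, ALgt} → row (6,8) (6,8) (3,7) (3,7)
{ALfr, ALft} → row (6,8) (6,8) (7,3) (7,3)
{DMgr, DMfr, DLgr, DLfr} → row (2,7) (3,8) (2,7) (3,8)
{DMgt, DMft, DLgt, DLft} → row (2,7) (5,3) (2,7) (5,3)
That's 6 distinct rows out of 16 strategies.

6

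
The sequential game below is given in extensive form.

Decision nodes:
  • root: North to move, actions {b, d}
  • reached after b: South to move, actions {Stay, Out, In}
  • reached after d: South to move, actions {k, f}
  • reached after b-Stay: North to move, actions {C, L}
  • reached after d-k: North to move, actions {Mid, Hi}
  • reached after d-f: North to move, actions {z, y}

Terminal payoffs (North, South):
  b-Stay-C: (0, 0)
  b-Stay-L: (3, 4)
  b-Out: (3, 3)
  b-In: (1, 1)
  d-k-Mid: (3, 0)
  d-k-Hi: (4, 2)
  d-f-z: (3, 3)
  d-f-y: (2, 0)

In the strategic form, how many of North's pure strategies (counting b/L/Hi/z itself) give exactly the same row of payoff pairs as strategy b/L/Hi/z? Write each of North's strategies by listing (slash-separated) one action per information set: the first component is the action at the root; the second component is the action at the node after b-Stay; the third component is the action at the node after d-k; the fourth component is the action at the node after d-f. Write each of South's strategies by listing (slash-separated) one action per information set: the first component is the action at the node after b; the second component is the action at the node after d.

Row for b/L/Hi/z (columns Stay/k, Stay/f, Out/k, Out/f, In/k, In/f): (3,4) (3,4) (3,3) (3,3) (1,1) (1,1).
Under b/L/Hi/z, North's choice at the node after d-k and at the node after d-f can never be reached regardless of what South does, so varying those choices leaves every outcome unchanged.
Holding the reachable choices fixed and varying the unreachable ones freely already gives 2 × 2 = 4 equivalent strategies.
No other strategy reproduces this row, so those 4 are the full class: b/L/Mid/z, b/L/Mid/y, b/L/Hi/z, b/L/Hi/y.

4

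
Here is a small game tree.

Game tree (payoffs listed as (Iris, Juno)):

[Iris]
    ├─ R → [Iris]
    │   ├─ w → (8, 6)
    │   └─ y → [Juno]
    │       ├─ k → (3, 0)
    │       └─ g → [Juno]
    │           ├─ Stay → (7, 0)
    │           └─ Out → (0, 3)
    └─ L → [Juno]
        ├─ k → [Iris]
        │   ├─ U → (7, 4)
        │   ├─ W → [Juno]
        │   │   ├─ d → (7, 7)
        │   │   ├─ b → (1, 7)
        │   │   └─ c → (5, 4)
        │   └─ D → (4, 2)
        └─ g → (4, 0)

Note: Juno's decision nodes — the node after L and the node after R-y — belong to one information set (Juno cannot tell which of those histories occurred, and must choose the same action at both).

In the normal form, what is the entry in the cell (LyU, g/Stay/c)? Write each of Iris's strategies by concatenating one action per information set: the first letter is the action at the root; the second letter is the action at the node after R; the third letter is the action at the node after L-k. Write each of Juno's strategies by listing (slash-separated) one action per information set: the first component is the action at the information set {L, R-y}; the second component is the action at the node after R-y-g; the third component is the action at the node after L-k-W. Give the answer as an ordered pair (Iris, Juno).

(4, 0)

Trace the play path from the root:
  Iris plays L
  Juno plays g at [L]
→ terminal payoff (4, 0).
(Iris's choice at the node after R is never reached on this path, so it doesn't affect the outcome.)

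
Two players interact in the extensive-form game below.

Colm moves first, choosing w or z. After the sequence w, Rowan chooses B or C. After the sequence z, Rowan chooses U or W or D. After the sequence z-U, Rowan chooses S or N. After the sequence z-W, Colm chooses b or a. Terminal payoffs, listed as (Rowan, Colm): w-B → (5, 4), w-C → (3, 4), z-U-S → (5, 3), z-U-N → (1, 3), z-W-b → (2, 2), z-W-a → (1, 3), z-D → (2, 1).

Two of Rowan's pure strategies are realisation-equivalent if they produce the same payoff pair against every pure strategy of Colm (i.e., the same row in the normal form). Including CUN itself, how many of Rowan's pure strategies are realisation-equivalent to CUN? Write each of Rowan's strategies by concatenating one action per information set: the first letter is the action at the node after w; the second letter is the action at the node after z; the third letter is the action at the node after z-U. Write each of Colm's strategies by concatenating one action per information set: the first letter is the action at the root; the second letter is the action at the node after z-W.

Row for CUN (columns wb, wa, zb, za): (3,4) (3,4) (1,3) (1,3).
Every one of Rowan's information sets is on the play path for some reply by Colm when Rowan follows CUN.
Changing the action at any of them therefore changes at least one column, so only CUN itself gives this row.

1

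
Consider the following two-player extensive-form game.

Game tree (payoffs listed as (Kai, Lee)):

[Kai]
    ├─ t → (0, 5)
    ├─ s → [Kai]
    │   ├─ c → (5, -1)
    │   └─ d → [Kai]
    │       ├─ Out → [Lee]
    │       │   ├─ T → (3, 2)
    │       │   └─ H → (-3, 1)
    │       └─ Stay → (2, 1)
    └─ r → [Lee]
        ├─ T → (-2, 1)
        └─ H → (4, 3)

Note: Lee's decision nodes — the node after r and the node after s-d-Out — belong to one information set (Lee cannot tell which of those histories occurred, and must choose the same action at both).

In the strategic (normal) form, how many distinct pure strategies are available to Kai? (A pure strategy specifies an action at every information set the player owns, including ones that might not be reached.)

12

Kai owns the root with actions {t, s, r} — three choices.
Kai owns the node after s with actions {c, d} — two choices.
Kai owns the node after s-d with actions {Out, Stay} — two choices.
A pure strategy fixes one action at each information set independently, so the count is the product 3 × 2 × 2 = 12.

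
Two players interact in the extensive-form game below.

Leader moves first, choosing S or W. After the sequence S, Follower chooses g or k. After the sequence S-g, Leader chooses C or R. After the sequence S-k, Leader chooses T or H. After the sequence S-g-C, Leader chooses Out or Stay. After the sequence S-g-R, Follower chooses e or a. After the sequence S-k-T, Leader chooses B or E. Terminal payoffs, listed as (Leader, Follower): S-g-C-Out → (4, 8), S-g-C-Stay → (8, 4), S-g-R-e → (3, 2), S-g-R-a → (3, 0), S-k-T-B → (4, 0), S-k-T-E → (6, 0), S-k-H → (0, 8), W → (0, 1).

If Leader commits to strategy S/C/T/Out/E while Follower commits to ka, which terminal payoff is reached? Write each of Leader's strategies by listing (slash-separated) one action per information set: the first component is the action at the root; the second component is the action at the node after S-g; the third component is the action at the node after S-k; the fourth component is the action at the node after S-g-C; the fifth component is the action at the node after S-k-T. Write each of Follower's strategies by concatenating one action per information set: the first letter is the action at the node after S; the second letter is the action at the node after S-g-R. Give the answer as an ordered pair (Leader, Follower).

Trace the play path from the root:
  Leader plays S
  Follower plays k at [S]
  Leader plays T at [S-k]
  Leader plays E at [S-k-T]
→ terminal payoff (6, 0).
(Leader's choice at the node after S-g is never reached on this path, so it doesn't affect the outcome.)

(6, 0)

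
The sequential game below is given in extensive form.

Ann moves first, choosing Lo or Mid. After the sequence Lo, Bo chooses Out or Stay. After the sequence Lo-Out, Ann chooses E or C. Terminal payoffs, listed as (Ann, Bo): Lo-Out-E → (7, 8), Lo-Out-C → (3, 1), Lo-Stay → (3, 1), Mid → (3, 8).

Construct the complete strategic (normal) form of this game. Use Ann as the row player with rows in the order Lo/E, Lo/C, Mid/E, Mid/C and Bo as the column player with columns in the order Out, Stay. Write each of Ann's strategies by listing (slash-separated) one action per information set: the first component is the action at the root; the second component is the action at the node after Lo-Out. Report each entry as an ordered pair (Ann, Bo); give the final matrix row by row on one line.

Lo/E: (7,8) (3,1) | Lo/C: (3,1) (3,1) | Mid/E: (3,8) (3,8) | Mid/C: (3,8) (3,8)

           Out     Stay
 Lo/E    (7,8)    (3,1)
 Lo/C    (3,1)    (3,1)
Mid/E    (3,8)    (3,8)
Mid/C    (3,8)    (3,8)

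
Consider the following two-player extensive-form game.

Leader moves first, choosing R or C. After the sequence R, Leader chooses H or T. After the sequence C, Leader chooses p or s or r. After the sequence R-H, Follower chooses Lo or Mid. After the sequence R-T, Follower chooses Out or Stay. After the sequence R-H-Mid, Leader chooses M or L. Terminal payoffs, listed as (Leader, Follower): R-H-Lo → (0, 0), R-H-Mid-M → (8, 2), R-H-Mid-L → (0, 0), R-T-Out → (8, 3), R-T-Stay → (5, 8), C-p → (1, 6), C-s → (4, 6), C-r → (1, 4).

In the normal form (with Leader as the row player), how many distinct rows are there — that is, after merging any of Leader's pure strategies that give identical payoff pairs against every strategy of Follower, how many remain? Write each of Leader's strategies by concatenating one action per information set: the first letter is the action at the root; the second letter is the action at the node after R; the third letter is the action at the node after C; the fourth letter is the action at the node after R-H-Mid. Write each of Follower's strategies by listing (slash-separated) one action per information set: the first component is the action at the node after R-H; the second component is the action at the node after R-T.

6

Leader has 24 pure strategies: RHpM, RHpL, RHsM, RHsL, RHrM, RHrL, RTpM, RTpL, RTsM, RTsL, RTrM, RTrL, CHpM, CHpL, CHsM, CHsL, CHrM, CHrL, CTpM, CTpL, CTsM, CTsL, CTrM, CTrL. Columns: Lo/Out, Lo/Stay, Mid/Out, Mid/Stay.
{RHpM, RHsM, RHrM} → row (0,0) (0,0) (8,2) (8,2)
{RHpL, RHsL, RHrL} → row (0,0) (0,0) (0,0) (0,0)
{RTpM, RTpL, RTsM, RTsL, RTrM, RTrL} → row (8,3) (5,8) (8,3) (5,8)
{CHpM, CHpL, CTpM, CTpL} → row (1,6) (1,6) (1,6) (1,6)
{CHsM, CHsL, CTsM, CTsL} → row (4,6) (4,6) (4,6) (4,6)
{CHrM, CHrL, CTrM, CTrL} → row (1,4) (1,4) (1,4) (1,4)
That's 6 distinct rows out of 24 strategies.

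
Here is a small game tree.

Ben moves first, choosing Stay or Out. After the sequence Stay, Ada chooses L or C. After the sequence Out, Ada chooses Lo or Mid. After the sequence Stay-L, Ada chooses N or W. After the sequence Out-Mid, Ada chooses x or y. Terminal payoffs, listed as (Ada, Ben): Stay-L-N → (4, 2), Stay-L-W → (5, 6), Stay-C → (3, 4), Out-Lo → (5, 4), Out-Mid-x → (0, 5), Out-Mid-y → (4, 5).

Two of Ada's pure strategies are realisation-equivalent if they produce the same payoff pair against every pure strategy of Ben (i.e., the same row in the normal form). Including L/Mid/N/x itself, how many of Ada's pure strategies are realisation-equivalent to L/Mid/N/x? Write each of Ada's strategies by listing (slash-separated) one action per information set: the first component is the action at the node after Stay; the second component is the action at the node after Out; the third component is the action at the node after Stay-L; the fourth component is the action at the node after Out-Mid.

1

Row for L/Mid/N/x (columns Stay, Out): (4,2) (0,5).
Every one of Ada's information sets is on the play path for some reply by Ben when Ada follows L/Mid/N/x.
Changing the action at any of them therefore changes at least one column, so only L/Mid/N/x itself gives this row.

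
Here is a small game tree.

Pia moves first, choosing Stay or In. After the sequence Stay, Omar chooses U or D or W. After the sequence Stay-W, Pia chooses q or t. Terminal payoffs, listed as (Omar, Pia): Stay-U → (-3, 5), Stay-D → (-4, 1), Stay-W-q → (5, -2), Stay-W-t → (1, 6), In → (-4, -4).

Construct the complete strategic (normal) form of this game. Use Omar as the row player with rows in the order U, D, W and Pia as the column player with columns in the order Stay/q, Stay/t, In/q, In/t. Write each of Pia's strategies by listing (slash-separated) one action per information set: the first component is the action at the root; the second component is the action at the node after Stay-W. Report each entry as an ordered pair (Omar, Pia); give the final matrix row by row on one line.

       Stay/q   Stay/t     In/q     In/t
   U   (-3,5)   (-3,5)  (-4,-4)  (-4,-4)
   D   (-4,1)   (-4,1)  (-4,-4)  (-4,-4)
   W   (5,-2)    (1,6)  (-4,-4)  (-4,-4)

U: (-3,5) (-3,5) (-4,-4) (-4,-4) | D: (-4,1) (-4,1) (-4,-4) (-4,-4) | W: (5,-2) (1,6) (-4,-4) (-4,-4)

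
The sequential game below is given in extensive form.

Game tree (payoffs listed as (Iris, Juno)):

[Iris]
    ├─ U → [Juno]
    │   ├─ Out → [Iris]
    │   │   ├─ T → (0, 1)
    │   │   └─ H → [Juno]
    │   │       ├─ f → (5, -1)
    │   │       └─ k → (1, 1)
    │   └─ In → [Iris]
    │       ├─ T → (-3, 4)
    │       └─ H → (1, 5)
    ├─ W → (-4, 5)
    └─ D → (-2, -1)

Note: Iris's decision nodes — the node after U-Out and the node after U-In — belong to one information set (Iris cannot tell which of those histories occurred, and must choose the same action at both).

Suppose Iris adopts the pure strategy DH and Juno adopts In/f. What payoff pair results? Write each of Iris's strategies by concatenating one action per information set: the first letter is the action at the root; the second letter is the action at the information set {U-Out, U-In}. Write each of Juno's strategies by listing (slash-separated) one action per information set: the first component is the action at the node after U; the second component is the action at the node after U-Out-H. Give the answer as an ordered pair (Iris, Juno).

(-2, -1)

Trace the play path from the root:
  Iris plays D
→ terminal payoff (-2, -1).
(Iris's choice at the information set {U-Out, U-In} is never reached on this path, so it doesn't affect the outcome.)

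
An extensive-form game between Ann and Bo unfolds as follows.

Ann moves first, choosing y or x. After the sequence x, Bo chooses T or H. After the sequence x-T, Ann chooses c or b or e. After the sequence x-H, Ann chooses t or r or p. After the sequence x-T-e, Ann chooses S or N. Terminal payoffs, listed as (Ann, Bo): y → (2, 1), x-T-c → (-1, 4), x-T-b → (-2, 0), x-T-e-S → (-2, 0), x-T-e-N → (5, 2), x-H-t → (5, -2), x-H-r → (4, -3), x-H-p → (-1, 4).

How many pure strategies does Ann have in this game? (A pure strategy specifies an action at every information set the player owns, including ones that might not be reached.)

Ann owns the root with actions {y, x} — two choices.
Ann owns the node after x-T with actions {c, b, e} — three choices.
Ann owns the node after x-H with actions {t, r, p} — three choices.
Ann owns the node after x-T-e with actions {S, N} — two choices.
A pure strategy fixes one action at each information set independently, so the count is the product 2 × 3 × 3 × 2 = 36.
(For reference, Bo has 2 pure strategies, giving a 36×2 normal-form matrix.)

36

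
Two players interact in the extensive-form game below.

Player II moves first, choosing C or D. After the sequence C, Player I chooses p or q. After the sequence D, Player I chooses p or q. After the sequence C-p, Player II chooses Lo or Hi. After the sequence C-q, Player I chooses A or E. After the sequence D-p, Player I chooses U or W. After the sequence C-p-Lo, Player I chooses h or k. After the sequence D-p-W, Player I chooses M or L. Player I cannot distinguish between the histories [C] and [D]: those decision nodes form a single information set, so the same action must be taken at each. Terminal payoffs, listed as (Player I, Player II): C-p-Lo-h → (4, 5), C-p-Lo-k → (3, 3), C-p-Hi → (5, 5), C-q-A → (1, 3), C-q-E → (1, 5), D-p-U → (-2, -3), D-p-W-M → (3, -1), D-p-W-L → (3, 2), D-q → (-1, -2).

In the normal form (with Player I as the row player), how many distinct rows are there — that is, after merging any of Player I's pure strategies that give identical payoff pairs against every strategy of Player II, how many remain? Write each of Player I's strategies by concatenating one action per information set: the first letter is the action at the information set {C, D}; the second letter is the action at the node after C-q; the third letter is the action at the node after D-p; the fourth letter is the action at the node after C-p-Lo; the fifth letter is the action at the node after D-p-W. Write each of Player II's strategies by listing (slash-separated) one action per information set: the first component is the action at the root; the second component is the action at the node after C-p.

8

Player I has 32 pure strategies: pAUhM, pAUhL, pAUkM, pAUkL, pAWhM, pAWhL, pAWkM, pAWkL, pEUhM, pEUhL, pEUkM, pEUkL, pEWhM, pEWhL, pEWkM, pEWkL, qAUhM, qAUhL, qAUkM, qAUkL, qAWhM, qAWhL, qAWkM, qAWkL, qEUhM, qEUhL, qEUkM, qEUkL, qEWhM, qEWhL, qEWkM, qEWkL. Columns: C/Lo, C/Hi, D/Lo, D/Hi.
{pAUhM, pAUhL, pEUhM, pEUhL} → row (4,5) (5,5) (-2,-3) (-2,-3)
{pAUkM, pAUkL, pEUkM, pEUkL} → row (3,3) (5,5) (-2,-3) (-2,-3)
{pAWhM, pEWhM} → row (4,5) (5,5) (3,-1) (3,-1)
{pAWhL, pEWhL} → row (4,5) (5,5) (3,2) (3,2)
{pAWkM, pEWkM} → row (3,3) (5,5) (3,-1) (3,-1)
{pAWkL, pEWkL} → row (3,3) (5,5) (3,2) (3,2)
{qAUhM, qAUhL, qAUkM, qAUkL, qAWhM, qAWhL, qAWkM, qAWkL} → row (1,3) (1,3) (-1,-2) (-1,-2)
{qEUhM, qEUhL, qEUkM, qEUkL, qEWhM, qEWhL, qEWkM, qEWkL} → row (1,5) (1,5) (-1,-2) (-1,-2)
That's 8 distinct rows out of 32 strategies.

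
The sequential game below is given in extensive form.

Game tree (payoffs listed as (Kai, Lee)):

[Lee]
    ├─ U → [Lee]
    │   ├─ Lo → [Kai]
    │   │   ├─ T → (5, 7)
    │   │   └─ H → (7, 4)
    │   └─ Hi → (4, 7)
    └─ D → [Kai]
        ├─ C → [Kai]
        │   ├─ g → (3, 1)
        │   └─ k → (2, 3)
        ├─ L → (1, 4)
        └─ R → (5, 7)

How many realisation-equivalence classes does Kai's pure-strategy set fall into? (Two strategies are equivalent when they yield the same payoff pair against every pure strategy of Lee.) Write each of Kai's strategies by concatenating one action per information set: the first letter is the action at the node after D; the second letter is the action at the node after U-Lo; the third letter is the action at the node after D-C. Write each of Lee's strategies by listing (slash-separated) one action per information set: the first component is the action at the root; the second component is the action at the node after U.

8

Kai has 12 pure strategies: CTg, CTk, CHg, CHk, LTg, LTk, LHg, LHk, RTg, RTk, RHg, RHk. Columns: U/Lo, U/Hi, D/Lo, D/Hi.
{CTg} → row (5,7) (4,7) (3,1) (3,1)
{CTk} → row (5,7) (4,7) (2,3) (2,3)
{CHg} → row (7,4) (4,7) (3,1) (3,1)
{CHk} → row (7,4) (4,7) (2,3) (2,3)
{LTg, LTk} → row (5,7) (4,7) (1,4) (1,4)
{LHg, LHk} → row (7,4) (4,7) (1,4) (1,4)
{RTg, RTk} → row (5,7) (4,7) (5,7) (5,7)
{RHg, RHk} → row (7,4) (4,7) (5,7) (5,7)
That's 8 distinct rows out of 12 strategies.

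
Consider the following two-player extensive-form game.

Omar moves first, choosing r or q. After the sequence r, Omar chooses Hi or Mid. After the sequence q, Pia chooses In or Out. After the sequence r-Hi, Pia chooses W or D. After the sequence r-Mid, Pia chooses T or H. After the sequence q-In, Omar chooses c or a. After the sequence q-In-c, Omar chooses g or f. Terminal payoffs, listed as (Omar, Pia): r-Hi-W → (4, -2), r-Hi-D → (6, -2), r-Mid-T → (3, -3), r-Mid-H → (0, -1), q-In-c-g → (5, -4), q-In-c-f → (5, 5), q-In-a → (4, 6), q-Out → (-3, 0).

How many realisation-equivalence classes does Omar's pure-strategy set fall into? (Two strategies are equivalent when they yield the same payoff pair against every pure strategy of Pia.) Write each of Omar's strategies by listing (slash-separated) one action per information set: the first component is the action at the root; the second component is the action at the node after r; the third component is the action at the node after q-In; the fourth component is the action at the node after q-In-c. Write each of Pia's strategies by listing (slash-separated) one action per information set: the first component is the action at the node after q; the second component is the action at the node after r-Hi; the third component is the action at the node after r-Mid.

Omar has 16 pure strategies: r/Hi/c/g, r/Hi/c/f, r/Hi/a/g, r/Hi/a/f, r/Mid/c/g, r/Mid/c/f, r/Mid/a/g, r/Mid/a/f, q/Hi/c/g, q/Hi/c/f, q/Hi/a/g, q/Hi/a/f, q/Mid/c/g, q/Mid/c/f, q/Mid/a/g, q/Mid/a/f. Columns: In/W/T, In/W/H, In/D/T, In/D/H, Out/W/T, Out/W/H, Out/D/T, Out/D/H.
{r/Hi/c/g, r/Hi/c/f, r/Hi/a/g, r/Hi/a/f} → row (4,-2) (4,-2) (6,-2) (6,-2) (4,-2) (4,-2) (6,-2) (6,-2)
{r/Mid/c/g, r/Mid/c/f, r/Mid/a/g, r/Mid/a/f} → row (3,-3) (0,-1) (3,-3) (0,-1) (3,-3) (0,-1) (3,-3) (0,-1)
{q/Hi/c/g, q/Mid/c/g} → row (5,-4) (5,-4) (5,-4) (5,-4) (-3,0) (-3,0) (-3,0) (-3,0)
{q/Hi/c/f, q/Mid/c/f} → row (5,5) (5,5) (5,5) (5,5) (-3,0) (-3,0) (-3,0) (-3,0)
{q/Hi/a/g, q/Hi/a/f, q/Mid/a/g, q/Mid/a/f} → row (4,6) (4,6) (4,6) (4,6) (-3,0) (-3,0) (-3,0) (-3,0)
That's 5 distinct rows out of 16 strategies.

5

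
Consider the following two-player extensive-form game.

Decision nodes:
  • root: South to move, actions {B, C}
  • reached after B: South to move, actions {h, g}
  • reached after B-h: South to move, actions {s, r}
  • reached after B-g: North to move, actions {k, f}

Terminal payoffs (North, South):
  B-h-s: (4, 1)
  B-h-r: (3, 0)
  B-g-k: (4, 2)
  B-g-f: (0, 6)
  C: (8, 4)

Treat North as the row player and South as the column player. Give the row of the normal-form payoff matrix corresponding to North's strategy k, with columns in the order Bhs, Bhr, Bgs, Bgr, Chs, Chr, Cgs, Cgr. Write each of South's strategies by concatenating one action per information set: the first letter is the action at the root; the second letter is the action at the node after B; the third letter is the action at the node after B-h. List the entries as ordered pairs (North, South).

(4,1) (3,0) (4,2) (4,2) (8,4) (8,4) (8,4) (8,4)

vs Bhs: South plays B → South plays h at [B] → South plays s at [B-h] → (4, 1)
vs Bhr: South plays B → South plays h at [B] → South plays r at [B-h] → (3, 0)
vs Bgs: South plays B → South plays g at [B] → North plays k at [B-g] → (4, 2)
vs Bgr: South plays B → South plays g at [B] → North plays k at [B-g] → (4, 2)
vs Chs: South plays C → (8, 4)
vs Chr: South plays C → (8, 4)
vs Cgs: South plays C → (8, 4)
vs Cgr: South plays C → (8, 4)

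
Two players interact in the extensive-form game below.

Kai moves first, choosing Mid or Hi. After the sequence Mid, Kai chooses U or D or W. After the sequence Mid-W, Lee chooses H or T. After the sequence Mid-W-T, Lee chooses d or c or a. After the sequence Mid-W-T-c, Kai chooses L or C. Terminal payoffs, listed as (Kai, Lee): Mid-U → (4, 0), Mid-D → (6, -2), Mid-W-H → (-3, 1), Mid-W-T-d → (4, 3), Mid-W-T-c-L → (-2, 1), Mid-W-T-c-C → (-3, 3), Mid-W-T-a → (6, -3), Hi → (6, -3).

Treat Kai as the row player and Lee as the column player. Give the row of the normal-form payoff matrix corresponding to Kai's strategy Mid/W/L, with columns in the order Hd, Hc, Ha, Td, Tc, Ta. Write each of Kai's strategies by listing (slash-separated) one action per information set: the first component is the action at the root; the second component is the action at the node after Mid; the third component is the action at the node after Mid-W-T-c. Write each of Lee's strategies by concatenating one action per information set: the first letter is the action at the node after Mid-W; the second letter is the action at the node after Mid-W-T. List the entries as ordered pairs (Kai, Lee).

vs Hd: Kai plays Mid → Kai plays W at [Mid] → Lee plays H at [Mid-W] → (-3, 1)
vs Hc: Kai plays Mid → Kai plays W at [Mid] → Lee plays H at [Mid-W] → (-3, 1)
vs Ha: Kai plays Mid → Kai plays W at [Mid] → Lee plays H at [Mid-W] → (-3, 1)
vs Td: Kai plays Mid → Kai plays W at [Mid] → Lee plays T at [Mid-W] → Lee plays d at [Mid-W-T] → (4, 3)
vs Tc: Kai plays Mid → Kai plays W at [Mid] → Lee plays T at [Mid-W] → Lee plays c at [Mid-W-T] → Kai plays L at [Mid-W-T-c] → (-2, 1)
vs Ta: Kai plays Mid → Kai plays W at [Mid] → Lee plays T at [Mid-W] → Lee plays a at [Mid-W-T] → (6, -3)

(-3,1) (-3,1) (-3,1) (4,3) (-2,1) (6,-3)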